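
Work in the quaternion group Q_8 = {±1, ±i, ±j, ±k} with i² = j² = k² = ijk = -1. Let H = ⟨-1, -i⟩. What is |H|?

4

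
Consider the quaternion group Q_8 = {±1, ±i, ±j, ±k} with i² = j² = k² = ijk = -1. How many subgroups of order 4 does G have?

3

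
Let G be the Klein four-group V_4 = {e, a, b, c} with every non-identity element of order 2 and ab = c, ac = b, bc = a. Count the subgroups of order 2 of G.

|G| = 4 and 2 | 4, so subgroups of order 2 are possible by Lagrange.
The subgroups of order 2 are: {e, a}; {e, b}; {e, c}.
So G has 3 subgroups of order 2.

3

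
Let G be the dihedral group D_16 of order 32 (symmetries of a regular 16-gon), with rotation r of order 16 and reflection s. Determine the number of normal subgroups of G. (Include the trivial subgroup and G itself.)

G has 36 subgroups. Checking conjugation-invariance by order — order 1: 1/1 normal; order 2: 1/17 normal; order 4: 1/9 normal; order 8: 1/5 normal; order 16: 3/3 normal; order 32: 1/1 normal.
Total normal subgroups: 8.

8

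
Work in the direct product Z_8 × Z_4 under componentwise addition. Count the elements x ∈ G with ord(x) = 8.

An element (a,b) has order lcm(ord(a), ord(b)); count pairs with lcm equal to 8.
Enumerating gives 16 such elements.

16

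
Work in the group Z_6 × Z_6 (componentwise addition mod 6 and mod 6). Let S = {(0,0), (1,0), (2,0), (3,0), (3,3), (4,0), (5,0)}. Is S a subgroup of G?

No

|S| = 7 does not divide |G| = 36, so by Lagrange S is not a subgroup.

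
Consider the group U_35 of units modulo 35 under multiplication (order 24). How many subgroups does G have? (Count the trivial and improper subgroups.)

16

|G| = 24, so by Lagrange every subgroup order divides 24. Divisors: 1, 2, 3, 4, 6, 8, 12, 24.
Subgroups by order — order 1: 1; order 2: 3; order 3: 1; order 4: 3; order 6: 3; order 8: 1; order 12: 3; order 24: 1.
Total: 1 + 3 + 1 + 3 + 3 + 1 + 3 + 1 = 16.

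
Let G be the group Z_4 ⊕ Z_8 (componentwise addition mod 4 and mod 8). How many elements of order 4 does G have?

12

An element (a,b) has order lcm(ord(a), ord(b)); count pairs with lcm equal to 4.
Enumerating gives 12 such elements.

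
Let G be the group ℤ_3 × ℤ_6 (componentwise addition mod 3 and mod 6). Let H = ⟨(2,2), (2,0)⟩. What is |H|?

9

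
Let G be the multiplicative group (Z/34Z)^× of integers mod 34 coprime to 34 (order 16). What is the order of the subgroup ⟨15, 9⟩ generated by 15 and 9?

|⟨15⟩| = 8 and |⟨9⟩| = 8, so |H| is a multiple of lcm(8, 8) = 8 and divides |G| = 16.
Closing under the operation: H = {1, 9, 13, 15, 19, 21, 25, 33}, so |H| = 8.

8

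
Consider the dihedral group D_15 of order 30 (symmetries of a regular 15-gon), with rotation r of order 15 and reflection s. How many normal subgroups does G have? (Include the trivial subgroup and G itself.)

5

G has 28 subgroups. Checking conjugation-invariance by order — order 1: 1/1 normal; order 2: 0/15 normal; order 3: 1/1 normal; order 5: 1/1 normal; order 6: 0/5 normal; order 10: 0/3 normal; order 15: 1/1 normal; order 30: 1/1 normal.
Total normal subgroups: 5.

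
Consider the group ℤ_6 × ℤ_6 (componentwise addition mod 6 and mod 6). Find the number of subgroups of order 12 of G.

|G| = 36 and 12 | 36, so subgroups of order 12 are possible by Lagrange.
The subgroups of order 12 are: {(0,0), (0,1), (0,2), (0,3), (0,4), (0,5), (3,0), (3,1), (3,2), (3,3), (3,4), (3,5)}; {(0,0), (0,3), (1,0), (1,3), (2,0), (2,3), (3,0), (3,3), (4,0), (4,3), (5,0), (5,3)}; {(0,0), (0,3), (1,1), (1,4), (2,2), (2,5), (3,0), (3,3), (4,1), (4,4), (5,2), (5,5)}; {(0,0), (0,3), (1,2), (1,5), (2,1), (2,4), (3,0), (3,3), (4,2), (4,5), (5,1), (5,4)}.
So G has 4 subgroups of order 12.

4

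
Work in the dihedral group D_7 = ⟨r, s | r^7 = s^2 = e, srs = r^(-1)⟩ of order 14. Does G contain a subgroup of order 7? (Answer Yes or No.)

Yes

7 | 14. A subgroup of order 7 is {e, r, r^2, r^3, r^4, r^5, r^6}.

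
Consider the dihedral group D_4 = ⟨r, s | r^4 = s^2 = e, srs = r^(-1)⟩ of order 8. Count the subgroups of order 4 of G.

|G| = 8 and 4 | 8, so subgroups of order 4 are possible by Lagrange.
The subgroups of order 4 are: {e, r, r^2, r^3}; {e, r^2, s, r^2s}; {e, r^2, rs, r^3s}.
So G has 3 subgroups of order 4.

3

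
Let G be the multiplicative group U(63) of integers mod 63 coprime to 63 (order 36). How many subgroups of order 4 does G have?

1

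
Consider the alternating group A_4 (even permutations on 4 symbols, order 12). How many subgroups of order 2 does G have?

3

|G| = 12 and 2 | 12, so subgroups of order 2 are possible by Lagrange.
The subgroups of order 2 are: {e, (1 2)(3 4)}; {e, (1 3)(2 4)}; {e, (1 4)(2 3)}.
So G has 3 subgroups of order 2.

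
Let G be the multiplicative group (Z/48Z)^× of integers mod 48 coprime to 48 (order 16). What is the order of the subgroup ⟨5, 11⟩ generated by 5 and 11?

8

|⟨5⟩| = 4 and |⟨11⟩| = 4, so |H| is a multiple of lcm(4, 4) = 4 and divides |G| = 16.
Closing under the operation: H = {1, 5, 7, 11, 25, 29, 31, 35}, so |H| = 8.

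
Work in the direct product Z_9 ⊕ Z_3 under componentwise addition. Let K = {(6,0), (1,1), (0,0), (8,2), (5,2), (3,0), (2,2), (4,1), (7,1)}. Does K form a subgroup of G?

Yes

|K| = 9 divides |G| = 27, consistent with Lagrange.
K contains the identity, every element's inverse is in K, and K is closed under +: it is a subgroup.
In fact K = ⟨(7,1)⟩.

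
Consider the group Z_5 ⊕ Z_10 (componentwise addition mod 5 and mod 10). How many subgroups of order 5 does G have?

|G| = 50 and 5 | 50, so subgroups of order 5 are possible by Lagrange.
The subgroups of order 5 are: {(0,0), (0,2), (0,4), (0,6), (0,8)}; {(0,0), (1,0), (2,0), (3,0), (4,0)}; {(0,0), (1,2), (2,4), (3,6), (4,8)}; {(0,0), (1,4), (2,8), (3,2), (4,6)}; … (6 in all).
So G has 6 subgroups of order 5.

6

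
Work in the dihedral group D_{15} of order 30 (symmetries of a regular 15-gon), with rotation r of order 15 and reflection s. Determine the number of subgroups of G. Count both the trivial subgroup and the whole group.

|G| = 30, so by Lagrange every subgroup order divides 30. Divisors: 1, 2, 3, 5, 6, 10, 15, 30.
Subgroups by order — order 1: 1; order 2: 15; order 3: 1; order 5: 1; order 6: 5; order 10: 3; order 15: 1; order 30: 1.
Total: 1 + 15 + 1 + 1 + 5 + 3 + 1 + 1 = 28.

28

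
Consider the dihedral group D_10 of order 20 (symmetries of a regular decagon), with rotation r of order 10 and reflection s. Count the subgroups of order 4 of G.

5

|G| = 20 and 4 | 20, so subgroups of order 4 are possible by Lagrange.
The subgroups of order 4 are: {e, r^5, r^2s, r^7s}; {e, r^5, r^3s, r^8s}; {e, r^5, r^4s, r^9s}; {e, r^5, s, r^5s}; … (5 in all).
So G has 5 subgroups of order 4.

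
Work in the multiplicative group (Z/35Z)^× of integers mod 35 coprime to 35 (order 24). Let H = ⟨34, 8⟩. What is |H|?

|⟨34⟩| = 2 and |⟨8⟩| = 4, so |H| is a multiple of lcm(2, 4) = 4 and divides |G| = 24.
Closing under the operation: H = {1, 6, 8, 13, 22, 27, 29, 34}, so |H| = 8.

8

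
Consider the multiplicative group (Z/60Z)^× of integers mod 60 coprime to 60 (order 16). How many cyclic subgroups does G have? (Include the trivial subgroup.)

Group the elements of G by the cyclic subgroup they generate; each cyclic subgroup of order d accounts for φ(d) elements.
Cyclic subgroups by order — order 1: 1; order 2: 7; order 4: 4.
Total: 12.

12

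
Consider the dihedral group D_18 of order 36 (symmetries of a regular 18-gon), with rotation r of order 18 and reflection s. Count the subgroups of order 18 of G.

|G| = 36 and 18 | 36, so subgroups of order 18 are possible by Lagrange.
The subgroups of order 18 are: {e, r, r^2, r^3, r^4, r^5, r^6, r^7, r^8, r^9, r^10, r^11, r^12, r^13, r^14, r^15, r^16, r^17}; {e, r^2, r^4, r^6, r^8, r^10, r^12, r^14, r^16, s, r^2s, r^4s, r^6s, r^8s, r^10s, r^12s, r^14s, r^16s}; {e, r^2, r^4, r^6, r^8, r^10, r^12, r^14, r^16, rs, r^3s, r^5s, r^7s, r^9s, r^11s, r^13s, r^15s, r^17s}.
So G has 3 subgroups of order 18.

3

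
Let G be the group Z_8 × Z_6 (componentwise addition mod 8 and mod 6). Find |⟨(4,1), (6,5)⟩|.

24

|⟨(4,1)⟩| = 6 and |⟨(6,5)⟩| = 12, so |H| is a multiple of lcm(6, 12) = 12 and divides |G| = 48.
Closing under the operation: H = {(0,0), (0,1), (0,2), (0,3), (0,4), (0,5), (2,0), (2,1), (2,2), (2,3), (2,4), (2,5), (4,0), (4,1), (4,2), (4,3), (4,4), (4,5), (6,0), (6,1), (6,2), (6,3), (6,4), (6,5)}, so |H| = 24.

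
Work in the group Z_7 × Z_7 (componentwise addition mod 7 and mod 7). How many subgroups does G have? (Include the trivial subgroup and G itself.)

10

|G| = 49, so by Lagrange every subgroup order divides 49. Divisors: 1, 7, 49.
Subgroups by order — order 1: 1; order 7: 8; order 49: 1.
Total: 1 + 8 + 1 = 10.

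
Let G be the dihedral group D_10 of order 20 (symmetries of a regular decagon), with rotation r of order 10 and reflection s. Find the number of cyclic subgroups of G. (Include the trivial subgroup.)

A cyclic subgroup of order d is generated by each of its φ(d) elements of order d, so the cyclic subgroups of order d number (#elements of order d)/φ(d).
Cyclic subgroups by order — order 1: 1; order 2: 11; order 5: 1; order 10: 1.
Total: 14.

14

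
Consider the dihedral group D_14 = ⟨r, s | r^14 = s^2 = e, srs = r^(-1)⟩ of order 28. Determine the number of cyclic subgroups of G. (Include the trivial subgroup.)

18

Group the elements of G by the cyclic subgroup they generate; each cyclic subgroup of order d accounts for φ(d) elements.
Cyclic subgroups by order — order 1: 1; order 2: 15; order 7: 1; order 14: 1.
Total: 18.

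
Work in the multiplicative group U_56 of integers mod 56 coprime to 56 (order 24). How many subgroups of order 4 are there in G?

|G| = 24 and 4 | 24, so subgroups of order 4 are possible by Lagrange.
The subgroups of order 4 are: {1, 13, 15, 27}; {1, 13, 29, 41}; {1, 13, 43, 55}; {1, 15, 29, 43}; … (7 in all).
So G has 7 subgroups of order 4.

7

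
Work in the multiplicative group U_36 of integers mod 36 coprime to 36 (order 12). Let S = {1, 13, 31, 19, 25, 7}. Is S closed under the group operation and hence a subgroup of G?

Yes

|S| = 6 divides |G| = 12, consistent with Lagrange.
S contains the identity, every element's inverse is in S, and S is closed under ·: it is a subgroup.
In fact S = ⟨7⟩.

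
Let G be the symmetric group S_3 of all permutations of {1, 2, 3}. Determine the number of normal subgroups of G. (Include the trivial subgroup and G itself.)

3

G has 6 subgroups. Checking conjugation-invariance by order — order 1: 1/1 normal; order 2: 0/3 normal; order 3: 1/1 normal; order 6: 1/1 normal.
Total normal subgroups: 3.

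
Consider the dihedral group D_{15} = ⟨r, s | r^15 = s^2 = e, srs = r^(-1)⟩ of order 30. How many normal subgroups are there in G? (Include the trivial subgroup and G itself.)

G has 28 subgroups. Checking conjugation-invariance by order — order 1: 1/1 normal; order 2: 0/15 normal; order 3: 1/1 normal; order 5: 1/1 normal; order 6: 0/5 normal; order 10: 0/3 normal; order 15: 1/1 normal; order 30: 1/1 normal.
Total normal subgroups: 5.

5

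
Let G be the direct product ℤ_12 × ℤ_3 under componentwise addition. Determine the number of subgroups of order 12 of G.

4

|G| = 36 and 12 | 36, so subgroups of order 12 are possible by Lagrange.
The subgroups of order 12 are: {(0,0), (0,1), (0,2), (3,0), (3,1), (3,2), (6,0), (6,1), (6,2), (9,0), (9,1), (9,2)}; {(0,0), (1,0), (2,0), (3,0), (4,0), (5,0), (6,0), (7,0), (8,0), (9,0), (10,0), (11,0)}; {(0,0), (1,1), (2,2), (3,0), (4,1), (5,2), (6,0), (7,1), (8,2), (9,0), (10,1), (11,2)}; {(0,0), (1,2), (2,1), (3,0), (4,2), (5,1), (6,0), (7,2), (8,1), (9,0), (10,2), (11,1)}.
So G has 4 subgroups of order 12.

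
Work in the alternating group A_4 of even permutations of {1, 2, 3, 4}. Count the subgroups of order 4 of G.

1

|G| = 12 and 4 | 12, so subgroups of order 4 are possible by Lagrange.
The subgroups of order 4 are: {e, (1 2)(3 4), (1 3)(2 4), (1 4)(2 3)}.
So G has 1 subgroup of order 4.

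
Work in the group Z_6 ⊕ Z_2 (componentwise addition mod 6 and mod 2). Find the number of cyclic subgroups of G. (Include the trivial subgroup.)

Each element a generates a cyclic subgroup ⟨a⟩; distinct elements may generate the same one (a cyclic group of order d has φ(d) generators).
Cyclic subgroups by order — order 1: 1; order 2: 3; order 3: 1; order 6: 3.
Total: 8.

8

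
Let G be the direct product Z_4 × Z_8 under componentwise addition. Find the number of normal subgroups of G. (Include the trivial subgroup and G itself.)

22

G is abelian, so every subgroup is normal.
G has 22 subgroups in total, hence 22 normal subgroups.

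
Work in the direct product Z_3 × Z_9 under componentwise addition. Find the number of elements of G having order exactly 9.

18

An element (a,b) has order lcm(ord(a), ord(b)); count pairs with lcm equal to 9.
Enumerating gives 18 such elements.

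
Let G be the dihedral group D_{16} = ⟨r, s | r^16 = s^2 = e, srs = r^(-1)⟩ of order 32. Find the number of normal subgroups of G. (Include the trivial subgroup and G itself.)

G has 36 subgroups. Checking conjugation-invariance by order — order 1: 1/1 normal; order 2: 1/17 normal; order 4: 1/9 normal; order 8: 1/5 normal; order 16: 3/3 normal; order 32: 1/1 normal.
Total normal subgroups: 8.

8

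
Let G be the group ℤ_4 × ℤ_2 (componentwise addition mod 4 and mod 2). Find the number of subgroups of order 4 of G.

|G| = 8 and 4 | 8, so subgroups of order 4 are possible by Lagrange.
The subgroups of order 4 are: {(0,0), (0,1), (2,0), (2,1)}; {(0,0), (1,0), (2,0), (3,0)}; {(0,0), (1,1), (2,0), (3,1)}.
So G has 3 subgroups of order 4.

3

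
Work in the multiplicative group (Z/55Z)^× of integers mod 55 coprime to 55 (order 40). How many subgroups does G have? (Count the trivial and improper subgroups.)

16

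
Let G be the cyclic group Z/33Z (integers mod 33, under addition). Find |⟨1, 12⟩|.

|⟨1⟩| = 33 and |⟨12⟩| = 11, so |H| is a multiple of lcm(33, 11) = 33 and divides |G| = 33.
Closing {1, 12} under the group operation gives all of G, so |H| = 33.

33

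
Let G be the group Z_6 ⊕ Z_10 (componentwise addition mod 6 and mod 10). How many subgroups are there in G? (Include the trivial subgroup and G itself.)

20

|G| = 60, so by Lagrange every subgroup order divides 60. Divisors: 1, 2, 3, 4, 5, 6, 10, 12, 15, 20, 30, 60.
Subgroups by order — order 1: 1; order 2: 3; order 3: 1; order 4: 1; order 5: 1; order 6: 3; order 10: 3; order 12: 1; order 15: 1; order 20: 1; order 30: 3; order 60: 1.
Total: 1 + 3 + 1 + 1 + 1 + 3 + 3 + 1 + 1 + 1 + 3 + 1 = 20.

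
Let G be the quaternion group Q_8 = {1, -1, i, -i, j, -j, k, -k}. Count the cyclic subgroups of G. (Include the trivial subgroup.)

5

A cyclic subgroup of order d is generated by each of its φ(d) elements of order d, so the cyclic subgroups of order d number (#elements of order d)/φ(d).
Cyclic subgroups by order — order 1: 1; order 2: 1; order 4: 3.
Total: 5.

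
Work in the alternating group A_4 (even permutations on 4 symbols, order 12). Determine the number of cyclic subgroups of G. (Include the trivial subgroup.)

8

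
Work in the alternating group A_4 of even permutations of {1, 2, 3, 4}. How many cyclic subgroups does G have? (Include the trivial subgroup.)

8

A cyclic subgroup of order d is generated by each of its φ(d) elements of order d, so the cyclic subgroups of order d number (#elements of order d)/φ(d).
Cyclic subgroups by order — order 1: 1; order 2: 3; order 3: 4.
Total: 8.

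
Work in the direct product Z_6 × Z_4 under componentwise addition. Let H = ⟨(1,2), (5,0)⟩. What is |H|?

|⟨(1,2)⟩| = 6 and |⟨(5,0)⟩| = 6, so |H| is a multiple of lcm(6, 6) = 6 and divides |G| = 24.
Closing under the operation: H = {(0,0), (0,2), (1,0), (1,2), (2,0), (2,2), (3,0), (3,2), (4,0), (4,2), (5,0), (5,2)}, so |H| = 12.

12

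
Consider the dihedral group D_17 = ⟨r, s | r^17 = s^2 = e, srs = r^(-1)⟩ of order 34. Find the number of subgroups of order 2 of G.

|G| = 34 and 2 | 34, so subgroups of order 2 are possible by Lagrange.
The subgroups of order 2 are: {e, r^10s}; {e, r^11s}; {e, r^12s}; {e, r^13s}; … (17 in all).
So G has 17 subgroups of order 2.

17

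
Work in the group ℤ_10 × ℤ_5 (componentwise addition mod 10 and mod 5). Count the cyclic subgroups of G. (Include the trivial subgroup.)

14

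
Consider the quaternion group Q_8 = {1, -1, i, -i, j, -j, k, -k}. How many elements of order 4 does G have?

The elements of order 4 are: i, -i, j, -j, k, -k.
That's 6.

6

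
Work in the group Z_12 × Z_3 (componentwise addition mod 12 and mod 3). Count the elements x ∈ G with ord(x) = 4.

2

An element (a,b) has order lcm(ord(a), ord(b)); count pairs with lcm equal to 4.
Enumerating gives 2 such elements.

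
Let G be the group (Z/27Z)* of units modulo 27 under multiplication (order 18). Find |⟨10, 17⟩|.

|⟨10⟩| = 3 and |⟨17⟩| = 6, so |H| is a multiple of lcm(3, 6) = 6 and divides |G| = 18.
Closing under the operation: H = {1, 8, 10, 17, 19, 26}, so |H| = 6.

6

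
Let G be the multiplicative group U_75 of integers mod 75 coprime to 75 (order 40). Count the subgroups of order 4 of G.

3

|G| = 40 and 4 | 40, so subgroups of order 4 are possible by Lagrange.
The subgroups of order 4 are: {1, 26, 49, 74}; {1, 32, 49, 68}; {1, 7, 43, 49}.
So G has 3 subgroups of order 4.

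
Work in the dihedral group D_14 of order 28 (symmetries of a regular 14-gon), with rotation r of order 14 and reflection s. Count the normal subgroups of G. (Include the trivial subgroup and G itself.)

G has 28 subgroups. Checking conjugation-invariance by order — order 1: 1/1 normal; order 2: 1/15 normal; order 4: 0/7 normal; order 7: 1/1 normal; order 14: 3/3 normal; order 28: 1/1 normal.
Total normal subgroups: 7.

7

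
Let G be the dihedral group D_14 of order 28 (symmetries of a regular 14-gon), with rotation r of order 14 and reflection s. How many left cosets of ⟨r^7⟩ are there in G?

14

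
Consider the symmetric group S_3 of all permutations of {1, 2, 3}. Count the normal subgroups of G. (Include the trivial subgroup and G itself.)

3

G has 6 subgroups. Checking conjugation-invariance by order — order 1: 1/1 normal; order 2: 0/3 normal; order 3: 1/1 normal; order 6: 1/1 normal.
Total normal subgroups: 3.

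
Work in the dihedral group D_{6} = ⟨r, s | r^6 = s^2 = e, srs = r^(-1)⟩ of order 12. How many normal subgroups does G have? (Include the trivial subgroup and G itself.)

7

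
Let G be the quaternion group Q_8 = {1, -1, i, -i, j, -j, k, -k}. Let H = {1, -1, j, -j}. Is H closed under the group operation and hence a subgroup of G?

|H| = 4 divides |G| = 8, consistent with Lagrange.
H contains the identity, every element's inverse is in H, and H is closed under ·: it is a subgroup.
In fact H = ⟨j⟩.

Yes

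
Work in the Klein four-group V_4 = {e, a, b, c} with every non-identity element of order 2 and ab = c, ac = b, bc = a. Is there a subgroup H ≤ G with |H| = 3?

No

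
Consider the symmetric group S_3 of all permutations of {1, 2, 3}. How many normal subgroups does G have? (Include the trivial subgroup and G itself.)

G has 6 subgroups. Checking conjugation-invariance by order — order 1: 1/1 normal; order 2: 0/3 normal; order 3: 1/1 normal; order 6: 1/1 normal.
Total normal subgroups: 3.

3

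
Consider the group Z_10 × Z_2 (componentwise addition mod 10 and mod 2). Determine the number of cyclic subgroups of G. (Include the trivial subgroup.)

8

Each element a generates a cyclic subgroup ⟨a⟩; distinct elements may generate the same one (a cyclic group of order d has φ(d) generators).
Cyclic subgroups by order — order 1: 1; order 2: 3; order 5: 1; order 10: 3.
Total: 8.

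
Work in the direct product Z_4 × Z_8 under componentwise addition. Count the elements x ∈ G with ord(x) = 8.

16

An element (a,b) has order lcm(ord(a), ord(b)); count pairs with lcm equal to 8.
Enumerating gives 16 such elements.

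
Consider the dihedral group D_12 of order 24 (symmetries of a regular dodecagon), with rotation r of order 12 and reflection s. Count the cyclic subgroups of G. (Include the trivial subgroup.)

Group the elements of G by the cyclic subgroup they generate; each cyclic subgroup of order d accounts for φ(d) elements.
Cyclic subgroups by order — order 1: 1; order 2: 13; order 3: 1; order 4: 1; order 6: 1; order 12: 1.
Total: 18.

18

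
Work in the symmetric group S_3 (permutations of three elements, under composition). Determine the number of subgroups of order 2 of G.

|G| = 6 and 2 | 6, so subgroups of order 2 are possible by Lagrange.
The subgroups of order 2 are: {e, (1 2)}; {e, (1 3)}; {e, (2 3)}.
So G has 3 subgroups of order 2.

3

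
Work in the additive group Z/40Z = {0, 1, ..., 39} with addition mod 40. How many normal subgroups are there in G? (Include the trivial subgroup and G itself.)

G is abelian, so every subgroup is normal.
G has 8 subgroups in total, hence 8 normal subgroups.

8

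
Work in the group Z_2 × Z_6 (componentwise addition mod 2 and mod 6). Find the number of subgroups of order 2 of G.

|G| = 12 and 2 | 12, so subgroups of order 2 are possible by Lagrange.
The subgroups of order 2 are: {(0,0), (0,3)}; {(0,0), (1,0)}; {(0,0), (1,3)}.
So G has 3 subgroups of order 2.

3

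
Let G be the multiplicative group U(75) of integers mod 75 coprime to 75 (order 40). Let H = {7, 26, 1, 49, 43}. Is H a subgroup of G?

Closure fails: 49 · 26 = 74 ∉ H. So H is not a subgroup.

No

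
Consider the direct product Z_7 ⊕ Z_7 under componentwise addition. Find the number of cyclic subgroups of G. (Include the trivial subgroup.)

A cyclic subgroup of order d is generated by each of its φ(d) elements of order d, so the cyclic subgroups of order d number (#elements of order d)/φ(d).
Cyclic subgroups by order — order 1: 1; order 7: 8.
Total: 9.

9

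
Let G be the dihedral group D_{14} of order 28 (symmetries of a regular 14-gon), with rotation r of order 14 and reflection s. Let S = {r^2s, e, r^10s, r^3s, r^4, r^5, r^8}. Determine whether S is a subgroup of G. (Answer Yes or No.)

No

r^4 ∈ S but its inverse r^10 ∉ S, so S is not a subgroup.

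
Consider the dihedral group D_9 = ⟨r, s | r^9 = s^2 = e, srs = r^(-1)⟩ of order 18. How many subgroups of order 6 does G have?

|G| = 18 and 6 | 18, so subgroups of order 6 are possible by Lagrange.
The subgroups of order 6 are: {e, r^3, r^6, r^2s, r^5s, r^8s}; {e, r^3, r^6, s, r^3s, r^6s}; {e, r^3, r^6, rs, r^4s, r^7s}.
So G has 3 subgroups of order 6.

3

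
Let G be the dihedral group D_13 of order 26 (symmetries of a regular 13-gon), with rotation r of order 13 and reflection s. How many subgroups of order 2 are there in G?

|G| = 26 and 2 | 26, so subgroups of order 2 are possible by Lagrange.
The subgroups of order 2 are: {e, r^10s}; {e, r^11s}; {e, r^12s}; {e, r^2s}; … (13 in all).
So G has 13 subgroups of order 2.

13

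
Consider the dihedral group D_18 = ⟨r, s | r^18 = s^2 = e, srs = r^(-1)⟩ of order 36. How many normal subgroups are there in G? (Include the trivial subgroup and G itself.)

G has 45 subgroups. Checking conjugation-invariance by order — order 1: 1/1 normal; order 2: 1/19 normal; order 3: 1/1 normal; order 4: 0/9 normal; order 6: 1/7 normal; order 9: 1/1 normal; order 12: 0/3 normal; order 18: 3/3 normal; order 36: 1/1 normal.
Total normal subgroups: 9.

9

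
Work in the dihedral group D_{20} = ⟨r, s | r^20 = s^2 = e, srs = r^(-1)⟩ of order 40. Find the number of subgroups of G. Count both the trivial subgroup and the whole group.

|G| = 40, so by Lagrange every subgroup order divides 40. Divisors: 1, 2, 4, 5, 8, 10, 20, 40.
Subgroups by order — order 1: 1; order 2: 21; order 4: 11; order 5: 1; order 8: 5; order 10: 5; order 20: 3; order 40: 1.
Total: 1 + 21 + 11 + 1 + 5 + 5 + 3 + 1 = 48.

48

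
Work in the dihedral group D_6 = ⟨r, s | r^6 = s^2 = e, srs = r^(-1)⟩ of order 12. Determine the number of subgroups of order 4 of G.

|G| = 12 and 4 | 12, so subgroups of order 4 are possible by Lagrange.
The subgroups of order 4 are: {e, r^3, r^2s, r^5s}; {e, r^3, s, r^3s}; {e, r^3, rs, r^4s}.
So G has 3 subgroups of order 4.

3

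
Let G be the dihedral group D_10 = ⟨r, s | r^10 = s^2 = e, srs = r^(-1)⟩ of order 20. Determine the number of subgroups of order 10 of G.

3

|G| = 20 and 10 | 20, so subgroups of order 10 are possible by Lagrange.
The subgroups of order 10 are: {e, r, r^2, r^3, r^4, r^5, r^6, r^7, r^8, r^9}; {e, r^2, r^4, r^6, r^8, s, r^2s, r^4s, r^6s, r^8s}; {e, r^2, r^4, r^6, r^8, rs, r^3s, r^5s, r^7s, r^9s}.
So G has 3 subgroups of order 10.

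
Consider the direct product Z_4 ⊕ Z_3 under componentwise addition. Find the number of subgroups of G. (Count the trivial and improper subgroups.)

|G| = 12, so by Lagrange every subgroup order divides 12. Divisors: 1, 2, 3, 4, 6, 12.
Subgroups by order — order 1: 1; order 2: 1; order 3: 1; order 4: 1; order 6: 1; order 12: 1.
Total: 1 + 1 + 1 + 1 + 1 + 1 = 6.

6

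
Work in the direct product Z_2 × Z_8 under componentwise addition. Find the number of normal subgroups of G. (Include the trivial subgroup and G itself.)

11

G is abelian, so every subgroup is normal.
G has 11 subgroups in total, hence 11 normal subgroups.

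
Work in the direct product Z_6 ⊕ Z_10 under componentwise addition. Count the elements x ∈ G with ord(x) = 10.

An element (a,b) has order lcm(ord(a), ord(b)); count pairs with lcm equal to 10.
Enumerating gives 12 such elements.

12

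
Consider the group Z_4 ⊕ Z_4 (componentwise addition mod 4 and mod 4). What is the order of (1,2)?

4

The order of (1,2) in Z_4 × Z_4 is lcm(ord(1) in Z_4, ord(2) in Z_4).
ord(1) = 4 and ord(2) = 2, so |⟨(1,2)⟩| = lcm(4, 2) = 4.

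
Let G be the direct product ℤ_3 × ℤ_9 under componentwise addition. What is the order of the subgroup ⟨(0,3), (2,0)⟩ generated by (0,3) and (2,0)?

9

|⟨(0,3)⟩| = 3 and |⟨(2,0)⟩| = 3, so |H| is a multiple of lcm(3, 3) = 3 and divides |G| = 27.
Closing under the operation: H = {(0,0), (0,3), (0,6), (1,0), (1,3), (1,6), (2,0), (2,3), (2,6)}, so |H| = 9.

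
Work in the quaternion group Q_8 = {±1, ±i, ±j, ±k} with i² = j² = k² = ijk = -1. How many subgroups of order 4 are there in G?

3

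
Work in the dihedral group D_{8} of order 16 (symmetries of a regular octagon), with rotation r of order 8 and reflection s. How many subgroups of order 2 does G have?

|G| = 16 and 2 | 16, so subgroups of order 2 are possible by Lagrange.
The subgroups of order 2 are: {e, r^2s}; {e, r^3s}; {e, r^4}; {e, r^4s}; … (9 in all).
So G has 9 subgroups of order 2.

9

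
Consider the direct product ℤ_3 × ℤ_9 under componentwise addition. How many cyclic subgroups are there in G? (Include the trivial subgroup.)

Group the elements of G by the cyclic subgroup they generate; each cyclic subgroup of order d accounts for φ(d) elements.
Cyclic subgroups by order — order 1: 1; order 3: 4; order 9: 3.
Total: 8.

8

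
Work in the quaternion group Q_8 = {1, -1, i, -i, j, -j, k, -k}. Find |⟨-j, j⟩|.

4

|⟨-j⟩| = 4 and |⟨j⟩| = 4, so |H| is a multiple of lcm(4, 4) = 4 and divides |G| = 8.
Closing under the operation: H = {1, -1, j, -j}, so |H| = 4.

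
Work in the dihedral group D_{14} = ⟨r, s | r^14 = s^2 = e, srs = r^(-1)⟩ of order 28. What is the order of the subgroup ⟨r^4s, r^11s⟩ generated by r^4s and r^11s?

4

|⟨r^4s⟩| = 2 and |⟨r^11s⟩| = 2, so |H| is a multiple of lcm(2, 2) = 2 and divides |G| = 28.
Closing under the operation: H = {e, r^7, r^4s, r^11s}, so |H| = 4.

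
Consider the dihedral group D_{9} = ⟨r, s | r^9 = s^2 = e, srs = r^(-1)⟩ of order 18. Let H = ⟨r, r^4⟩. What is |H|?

9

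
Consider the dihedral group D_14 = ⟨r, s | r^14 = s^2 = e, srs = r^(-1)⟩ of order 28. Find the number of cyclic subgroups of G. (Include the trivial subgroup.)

A cyclic subgroup of order d is generated by each of its φ(d) elements of order d, so the cyclic subgroups of order d number (#elements of order d)/φ(d).
Cyclic subgroups by order — order 1: 1; order 2: 15; order 7: 1; order 14: 1.
Total: 18.

18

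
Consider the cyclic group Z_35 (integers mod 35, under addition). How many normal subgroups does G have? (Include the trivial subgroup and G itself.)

4

G is abelian, so every subgroup is normal.
G has 4 subgroups in total, hence 4 normal subgroups.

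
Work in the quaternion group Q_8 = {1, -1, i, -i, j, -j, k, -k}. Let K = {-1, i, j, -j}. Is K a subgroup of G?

No

The identity 1 ∉ K, so K is not a subgroup.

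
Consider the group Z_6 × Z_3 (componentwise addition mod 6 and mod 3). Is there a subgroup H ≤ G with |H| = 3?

3 | 18. A subgroup of order 3 is {(0,0), (0,1), (0,2)}.

Yes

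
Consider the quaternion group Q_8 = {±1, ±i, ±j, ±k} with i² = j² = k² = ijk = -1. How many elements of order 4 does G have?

6

The elements of order 4 are: i, -i, j, -j, k, -k.
That's 6.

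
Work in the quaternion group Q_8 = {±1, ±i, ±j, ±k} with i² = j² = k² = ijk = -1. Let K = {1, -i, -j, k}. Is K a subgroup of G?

No

-i ∈ K but its inverse i ∉ K, so K is not a subgroup.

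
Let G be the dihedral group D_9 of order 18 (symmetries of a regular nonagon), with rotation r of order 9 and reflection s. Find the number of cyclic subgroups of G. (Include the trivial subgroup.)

12

Each element a generates a cyclic subgroup ⟨a⟩; distinct elements may generate the same one (a cyclic group of order d has φ(d) generators).
Cyclic subgroups by order — order 1: 1; order 2: 9; order 3: 1; order 9: 1.
Total: 12.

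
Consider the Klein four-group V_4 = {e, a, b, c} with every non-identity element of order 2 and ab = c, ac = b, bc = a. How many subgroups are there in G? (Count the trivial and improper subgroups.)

5

|G| = 4, so by Lagrange every subgroup order divides 4. Divisors: 1, 2, 4.
Subgroups by order — order 1: 1; order 2: 3; order 4: 1.
Total: 1 + 3 + 1 = 5.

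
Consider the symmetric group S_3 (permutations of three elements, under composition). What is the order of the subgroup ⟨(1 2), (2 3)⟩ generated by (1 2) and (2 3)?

6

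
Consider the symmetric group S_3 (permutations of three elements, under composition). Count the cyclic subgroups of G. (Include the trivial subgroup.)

A cyclic subgroup of order d is generated by each of its φ(d) elements of order d, so the cyclic subgroups of order d number (#elements of order d)/φ(d).
Cyclic subgroups by order — order 1: 1; order 2: 3; order 3: 1.
Total: 5.

5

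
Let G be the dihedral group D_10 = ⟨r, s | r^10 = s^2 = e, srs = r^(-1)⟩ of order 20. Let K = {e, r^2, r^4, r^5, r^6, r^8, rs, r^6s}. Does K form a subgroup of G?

No

|K| = 8 does not divide |G| = 20, so by Lagrange K is not a subgroup.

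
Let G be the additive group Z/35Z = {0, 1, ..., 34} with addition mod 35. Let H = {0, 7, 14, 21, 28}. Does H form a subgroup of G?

|H| = 5 divides |G| = 35, consistent with Lagrange.
H contains the identity, every element's inverse is in H, and H is closed under +: it is a subgroup.
In fact H = ⟨21⟩.

Yes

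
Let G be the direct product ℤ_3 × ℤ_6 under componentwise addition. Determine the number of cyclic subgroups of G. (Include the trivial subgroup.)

Group the elements of G by the cyclic subgroup they generate; each cyclic subgroup of order d accounts for φ(d) elements.
Cyclic subgroups by order — order 1: 1; order 2: 1; order 3: 4; order 6: 4.
Total: 10.

10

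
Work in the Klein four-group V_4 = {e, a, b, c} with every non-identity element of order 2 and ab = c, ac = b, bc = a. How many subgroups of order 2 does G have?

3

|G| = 4 and 2 | 4, so subgroups of order 2 are possible by Lagrange.
The subgroups of order 2 are: {e, a}; {e, b}; {e, c}.
So G has 3 subgroups of order 2.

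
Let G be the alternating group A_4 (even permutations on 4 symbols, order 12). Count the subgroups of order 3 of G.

4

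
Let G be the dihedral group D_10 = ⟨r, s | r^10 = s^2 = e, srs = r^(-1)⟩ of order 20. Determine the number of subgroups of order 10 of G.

3

|G| = 20 and 10 | 20, so subgroups of order 10 are possible by Lagrange.
The subgroups of order 10 are: {e, r, r^2, r^3, r^4, r^5, r^6, r^7, r^8, r^9}; {e, r^2, r^4, r^6, r^8, s, r^2s, r^4s, r^6s, r^8s}; {e, r^2, r^4, r^6, r^8, rs, r^3s, r^5s, r^7s, r^9s}.
So G has 3 subgroups of order 10.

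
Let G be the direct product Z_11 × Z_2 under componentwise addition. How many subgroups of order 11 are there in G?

1

|G| = 22 and 11 | 22, so subgroups of order 11 are possible by Lagrange.
The subgroups of order 11 are: {(0,0), (1,0), (2,0), (3,0), (4,0), (5,0), (6,0), (7,0), (8,0), (9,0), (10,0)}.
So G has 1 subgroup of order 11.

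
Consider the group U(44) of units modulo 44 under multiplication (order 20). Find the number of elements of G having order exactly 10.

Enumerating element orders in G gives 12 elements of order 10.

12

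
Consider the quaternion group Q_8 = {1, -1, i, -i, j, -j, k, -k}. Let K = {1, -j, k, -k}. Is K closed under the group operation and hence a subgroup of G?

No

-j ∈ K but its inverse j ∉ K, so K is not a subgroup.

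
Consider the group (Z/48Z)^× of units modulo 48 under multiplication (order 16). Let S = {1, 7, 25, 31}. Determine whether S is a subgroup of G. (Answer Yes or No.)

|S| = 4 divides |G| = 16, consistent with Lagrange.
S contains the identity, every element's inverse is in S, and S is closed under ·: it is a subgroup.

Yes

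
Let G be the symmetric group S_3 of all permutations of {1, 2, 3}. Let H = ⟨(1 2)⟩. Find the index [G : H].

3

|⟨(1 2)⟩| = 2 and |G| = 6.
By Lagrange, [G : H] = |G|/|H| = 6/2 = 3.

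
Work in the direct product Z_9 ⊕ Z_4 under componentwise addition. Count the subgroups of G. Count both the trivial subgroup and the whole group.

|G| = 36, so by Lagrange every subgroup order divides 36. Divisors: 1, 2, 3, 4, 6, 9, 12, 18, 36.
Subgroups by order — order 1: 1; order 2: 1; order 3: 1; order 4: 1; order 6: 1; order 9: 1; order 12: 1; order 18: 1; order 36: 1.
Total: 1 + 1 + 1 + 1 + 1 + 1 + 1 + 1 + 1 = 9.

9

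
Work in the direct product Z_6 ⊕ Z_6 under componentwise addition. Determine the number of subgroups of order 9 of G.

|G| = 36 and 9 | 36, so subgroups of order 9 are possible by Lagrange.
The subgroups of order 9 are: {(0,0), (0,2), (0,4), (2,0), (2,2), (2,4), (4,0), (4,2), (4,4)}.
So G has 1 subgroup of order 9.

1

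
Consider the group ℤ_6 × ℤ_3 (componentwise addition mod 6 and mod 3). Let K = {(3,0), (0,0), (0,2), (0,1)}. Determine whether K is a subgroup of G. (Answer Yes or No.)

|K| = 4 does not divide |G| = 18, so by Lagrange K is not a subgroup.

No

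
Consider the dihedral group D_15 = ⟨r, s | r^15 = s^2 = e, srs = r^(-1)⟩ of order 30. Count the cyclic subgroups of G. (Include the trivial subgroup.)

19

Each element a generates a cyclic subgroup ⟨a⟩; distinct elements may generate the same one (a cyclic group of order d has φ(d) generators).
Cyclic subgroups by order — order 1: 1; order 2: 15; order 3: 1; order 5: 1; order 15: 1.
Total: 19.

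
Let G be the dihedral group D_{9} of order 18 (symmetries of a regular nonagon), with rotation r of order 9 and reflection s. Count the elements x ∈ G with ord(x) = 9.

The elements of order 9 are: r, r^2, r^4, r^5, r^7, r^8.
That's 6.

6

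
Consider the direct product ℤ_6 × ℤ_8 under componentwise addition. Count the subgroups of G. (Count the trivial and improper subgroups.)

|G| = 48, so by Lagrange every subgroup order divides 48. Divisors: 1, 2, 3, 4, 6, 8, 12, 16, 24, 48.
Subgroups by order — order 1: 1; order 2: 3; order 3: 1; order 4: 3; order 6: 3; order 8: 3; order 12: 3; order 16: 1; order 24: 3; order 48: 1.
Total: 1 + 3 + 1 + 3 + 3 + 3 + 3 + 1 + 3 + 1 = 22.

22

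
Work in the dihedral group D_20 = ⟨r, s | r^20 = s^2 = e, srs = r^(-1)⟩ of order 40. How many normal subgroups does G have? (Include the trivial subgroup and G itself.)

G has 48 subgroups. Checking conjugation-invariance by order — order 1: 1/1 normal; order 2: 1/21 normal; order 4: 1/11 normal; order 5: 1/1 normal; order 8: 0/5 normal; order 10: 1/5 normal; order 20: 3/3 normal; order 40: 1/1 normal.
Total normal subgroups: 9.

9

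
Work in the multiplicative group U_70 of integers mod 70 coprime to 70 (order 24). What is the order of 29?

2

Compute successive powers of 29 mod 70: 29, 1; 29^2 ≡ 1 (mod 70).
So |⟨29⟩| = 2.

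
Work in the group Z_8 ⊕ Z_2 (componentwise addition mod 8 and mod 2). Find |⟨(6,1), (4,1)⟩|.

8

|⟨(6,1)⟩| = 4 and |⟨(4,1)⟩| = 2, so |H| is a multiple of lcm(4, 2) = 4 and divides |G| = 16.
Closing under the operation: H = {(0,0), (0,1), (2,0), (2,1), (4,0), (4,1), (6,0), (6,1)}, so |H| = 8.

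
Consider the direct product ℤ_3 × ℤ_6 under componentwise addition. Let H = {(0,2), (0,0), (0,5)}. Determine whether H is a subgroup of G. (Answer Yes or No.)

No

(0,2) ∈ H but its inverse (0,4) ∉ H, so H is not a subgroup.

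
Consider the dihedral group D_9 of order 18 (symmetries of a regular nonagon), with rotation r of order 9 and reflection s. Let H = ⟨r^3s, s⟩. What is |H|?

6

|⟨r^3s⟩| = 2 and |⟨s⟩| = 2, so |H| is a multiple of lcm(2, 2) = 2 and divides |G| = 18.
Closing under the operation: H = {e, r^3, r^6, s, r^3s, r^6s}, so |H| = 6.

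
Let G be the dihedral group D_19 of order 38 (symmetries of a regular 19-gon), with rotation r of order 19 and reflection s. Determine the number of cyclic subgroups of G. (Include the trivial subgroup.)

21

A cyclic subgroup of order d is generated by each of its φ(d) elements of order d, so the cyclic subgroups of order d number (#elements of order d)/φ(d).
Cyclic subgroups by order — order 1: 1; order 2: 19; order 19: 1.
Total: 21.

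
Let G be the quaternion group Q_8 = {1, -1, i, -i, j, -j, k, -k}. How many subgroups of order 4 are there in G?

3

|G| = 8 and 4 | 8, so subgroups of order 4 are possible by Lagrange.
The subgroups of order 4 are: {1, -1, i, -i}; {1, -1, j, -j}; {1, -1, k, -k}.
So G has 3 subgroups of order 4.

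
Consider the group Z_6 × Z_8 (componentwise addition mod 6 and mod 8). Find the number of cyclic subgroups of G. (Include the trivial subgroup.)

A cyclic subgroup of order d is generated by each of its φ(d) elements of order d, so the cyclic subgroups of order d number (#elements of order d)/φ(d).
Cyclic subgroups by order — order 1: 1; order 2: 3; order 3: 1; order 4: 2; order 6: 3; order 8: 2; order 12: 2; order 24: 2.
Total: 16.

16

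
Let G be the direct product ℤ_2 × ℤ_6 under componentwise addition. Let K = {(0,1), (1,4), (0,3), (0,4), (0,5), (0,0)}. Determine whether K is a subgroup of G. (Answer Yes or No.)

No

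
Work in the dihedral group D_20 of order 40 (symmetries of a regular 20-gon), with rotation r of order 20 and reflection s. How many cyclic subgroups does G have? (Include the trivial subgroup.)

26

Each element a generates a cyclic subgroup ⟨a⟩; distinct elements may generate the same one (a cyclic group of order d has φ(d) generators).
Cyclic subgroups by order — order 1: 1; order 2: 21; order 4: 1; order 5: 1; order 10: 1; order 20: 1.
Total: 26.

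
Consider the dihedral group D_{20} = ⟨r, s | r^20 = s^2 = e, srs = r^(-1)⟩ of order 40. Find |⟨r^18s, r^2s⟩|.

10

|⟨r^18s⟩| = 2 and |⟨r^2s⟩| = 2, so |H| is a multiple of lcm(2, 2) = 2 and divides |G| = 40.
Closing under the operation: H = {e, r^4, r^8, r^12, r^16, r^2s, r^6s, r^10s, r^14s, r^18s}, so |H| = 10.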